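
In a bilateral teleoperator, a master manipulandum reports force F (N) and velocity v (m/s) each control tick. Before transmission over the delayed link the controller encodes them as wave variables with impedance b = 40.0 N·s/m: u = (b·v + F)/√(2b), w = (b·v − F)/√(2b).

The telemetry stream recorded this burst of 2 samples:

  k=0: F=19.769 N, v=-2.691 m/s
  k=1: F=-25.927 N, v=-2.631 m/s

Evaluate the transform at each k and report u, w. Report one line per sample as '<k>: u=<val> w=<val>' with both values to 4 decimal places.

0: u=-9.8243 w=-14.2448
1: u=-14.6649 w=-8.8675

k=0: b·v=40.0×(-2.691)=-107.6400; √(2b)=8.9443; u=(-107.6400+19.769)/8.9443=-9.8243, w=(-107.6400−19.769)/8.9443=-14.2448
k=1: b·v=40.0×(-2.631)=-105.2400; √(2b)=8.9443; u=(-105.2400+(-25.927))/8.9443=-14.6649, w=(-105.2400−(-25.927))/8.9443=-8.8675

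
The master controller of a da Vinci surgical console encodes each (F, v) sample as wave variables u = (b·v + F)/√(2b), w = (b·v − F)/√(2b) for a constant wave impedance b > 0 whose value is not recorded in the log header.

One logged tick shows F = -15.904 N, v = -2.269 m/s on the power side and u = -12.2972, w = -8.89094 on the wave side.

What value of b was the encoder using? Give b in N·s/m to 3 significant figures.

b = 43.6 N·s/m

u + w = -21.1881;  u + w = √(2b)·v, so √(2b) = -21.1881/(-2.269) = 9.3381.
b = (√(2b))²/2 = 87.2000/2 = 43.6000.
(Check via u − w = 2F/√(2b): u − w = -3.4063, 2F/√(2b) = -3.4063.)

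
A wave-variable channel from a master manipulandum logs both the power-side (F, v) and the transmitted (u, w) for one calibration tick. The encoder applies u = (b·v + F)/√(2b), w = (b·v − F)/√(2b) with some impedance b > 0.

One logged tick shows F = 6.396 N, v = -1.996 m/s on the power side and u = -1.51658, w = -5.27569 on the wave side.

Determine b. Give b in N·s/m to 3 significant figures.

b = 5.79 N·s/m

u + w = -6.79227;  u + w = √(2b)·v, so √(2b) = -6.79227/(-1.996) = 3.40294.
b = (√(2b))²/2 = 11.58001/2 = 5.79000.
(Check via u − w = 2F/√(2b): u − w = 3.75911, 2F/√(2b) = 3.75910.)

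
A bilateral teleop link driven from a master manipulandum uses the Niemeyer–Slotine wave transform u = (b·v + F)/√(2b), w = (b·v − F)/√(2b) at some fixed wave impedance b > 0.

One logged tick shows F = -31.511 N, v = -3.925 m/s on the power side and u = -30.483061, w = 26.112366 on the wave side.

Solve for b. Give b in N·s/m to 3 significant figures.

u + w = -4.370695;  u + w = √(2b)·v, so √(2b) = -4.370695/(-3.925) = 1.113553.
b = (√(2b))²/2 = 1.240000/2 = 0.620000.
(Check via u − w = 2F/√(2b): u − w = -56.595427, 2F/√(2b) = -56.595427.)

b = 0.62 N·s/m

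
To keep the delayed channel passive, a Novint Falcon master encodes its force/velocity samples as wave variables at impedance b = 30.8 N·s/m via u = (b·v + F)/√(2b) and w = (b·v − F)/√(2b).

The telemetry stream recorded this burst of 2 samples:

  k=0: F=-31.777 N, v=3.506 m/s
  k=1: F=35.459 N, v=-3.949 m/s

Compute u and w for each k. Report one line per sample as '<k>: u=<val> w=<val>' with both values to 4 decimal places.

0: u=9.7098 w=17.8073
1: u=-10.9791 w=-20.0149

k=0: b·v=30.8×3.506=107.9848; √(2b)=7.8486; u=(107.9848+(-31.777))/7.8486=9.7098, w=(107.9848−(-31.777))/7.8486=17.8073
k=1: b·v=30.8×(-3.949)=-121.6292; √(2b)=7.8486; u=(-121.6292+35.459)/7.8486=-10.9791, w=(-121.6292−35.459)/7.8486=-20.0149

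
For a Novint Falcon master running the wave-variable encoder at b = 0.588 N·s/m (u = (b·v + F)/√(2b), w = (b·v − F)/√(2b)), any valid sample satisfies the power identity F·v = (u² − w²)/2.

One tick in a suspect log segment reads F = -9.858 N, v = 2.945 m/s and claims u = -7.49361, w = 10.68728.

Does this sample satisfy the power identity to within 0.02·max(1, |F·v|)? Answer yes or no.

yes

F·v = (-9.858)×2.945 = -29.0318 W.
(u² − w²)/2 = (56.1542 − 114.2180)/2 = -29.0319 W.
|Δ| = 0.0001;  2% of max(1, |F·v|) = 0.5806.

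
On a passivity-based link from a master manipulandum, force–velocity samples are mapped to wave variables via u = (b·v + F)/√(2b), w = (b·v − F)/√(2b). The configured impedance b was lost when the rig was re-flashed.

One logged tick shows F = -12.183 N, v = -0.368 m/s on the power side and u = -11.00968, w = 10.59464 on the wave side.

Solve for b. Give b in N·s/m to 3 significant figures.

b = 0.636 N·s/m

u + w = -0.41504;  u + w = √(2b)·v, so √(2b) = -0.41504/(-0.368) = 1.12783.
b = (√(2b))²/2 = 1.27199/2 = 0.63600.
(Check via u − w = 2F/√(2b): u − w = -21.60432, 2F/√(2b) = -21.60439.)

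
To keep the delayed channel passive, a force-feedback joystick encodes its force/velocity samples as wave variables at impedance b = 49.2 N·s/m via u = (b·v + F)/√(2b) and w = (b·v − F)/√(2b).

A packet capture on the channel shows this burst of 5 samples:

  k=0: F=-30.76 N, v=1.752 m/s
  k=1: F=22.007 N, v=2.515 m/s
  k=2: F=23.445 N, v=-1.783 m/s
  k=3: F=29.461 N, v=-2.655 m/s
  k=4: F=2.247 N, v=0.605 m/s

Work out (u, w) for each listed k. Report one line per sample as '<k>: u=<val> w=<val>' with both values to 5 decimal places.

k=0: b·v=49.2×1.752=86.19840; √(2b)=9.91968; u=(86.19840+(-30.76))/9.91968=5.58873, w=(86.19840−(-30.76))/9.91968=11.79054
k=1: b·v=49.2×2.515=123.73800; √(2b)=9.91968; u=(123.73800+22.007)/9.91968=14.69251, w=(123.73800−22.007)/9.91968=10.25547
k=2: b·v=49.2×(-1.783)=-87.72360; √(2b)=9.91968; u=(-87.72360+23.445)/9.91968=-6.47991, w=(-87.72360−23.445)/9.91968=-11.20688
k=3: b·v=49.2×(-2.655)=-130.62600; √(2b)=9.91968; u=(-130.62600+29.461)/9.91968=-10.19842, w=(-130.62600−29.461)/9.91968=-16.13833
k=4: b·v=49.2×0.605=29.76600; √(2b)=9.91968; u=(29.76600+2.247)/9.91968=3.22722, w=(29.76600−2.247)/9.91968=2.77418

0: u=5.58873 w=11.79054
1: u=14.69251 w=10.25547
2: u=-6.47991 w=-11.20688
3: u=-10.19842 w=-16.13833
4: u=3.22722 w=2.77418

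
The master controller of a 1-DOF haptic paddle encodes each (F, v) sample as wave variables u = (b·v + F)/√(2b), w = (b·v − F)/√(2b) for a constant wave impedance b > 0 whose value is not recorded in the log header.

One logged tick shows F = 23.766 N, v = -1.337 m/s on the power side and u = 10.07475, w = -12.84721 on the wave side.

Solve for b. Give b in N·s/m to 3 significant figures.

b = 2.15 N·s/m

u + w = -2.7725;  u + w = √(2b)·v, so √(2b) = -2.7725/(-1.337) = 2.0736.
b = (√(2b))²/2 = 4.3000/2 = 2.1500.
(Check via u − w = 2F/√(2b): u − w = 22.9220, 2F/√(2b) = 22.9220.)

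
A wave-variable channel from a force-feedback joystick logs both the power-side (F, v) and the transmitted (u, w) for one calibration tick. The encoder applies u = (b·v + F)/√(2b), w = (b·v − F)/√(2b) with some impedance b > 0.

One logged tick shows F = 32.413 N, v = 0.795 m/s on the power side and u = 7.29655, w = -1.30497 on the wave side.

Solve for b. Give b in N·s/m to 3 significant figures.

b = 28.4 N·s/m

u + w = 5.99158;  u + w = √(2b)·v, so √(2b) = 5.99158/0.795 = 7.53658.
b = (√(2b))²/2 = 56.80002/2 = 28.40001.
(Check via u − w = 2F/√(2b): u − w = 8.60152, 2F/√(2b) = 8.60152.)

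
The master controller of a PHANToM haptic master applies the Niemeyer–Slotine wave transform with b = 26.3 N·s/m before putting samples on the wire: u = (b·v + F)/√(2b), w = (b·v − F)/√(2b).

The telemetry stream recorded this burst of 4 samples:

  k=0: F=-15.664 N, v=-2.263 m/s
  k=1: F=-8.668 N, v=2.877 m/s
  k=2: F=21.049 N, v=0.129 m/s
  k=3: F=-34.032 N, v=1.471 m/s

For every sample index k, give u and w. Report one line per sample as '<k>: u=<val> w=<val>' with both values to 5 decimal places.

0: u=-10.36608 w=-6.04652
1: u=9.23768 w=11.62800
2: u=3.37007 w=-2.43448
3: u=0.64188 w=10.02667

k=0: b·v=26.3×(-2.263)=-59.51690; √(2b)=7.25259; u=(-59.51690+(-15.664))/7.25259=-10.36608, w=(-59.51690−(-15.664))/7.25259=-6.04652
k=1: b·v=26.3×2.877=75.66510; √(2b)=7.25259; u=(75.66510+(-8.668))/7.25259=9.23768, w=(75.66510−(-8.668))/7.25259=11.62800
k=2: b·v=26.3×0.129=3.39270; √(2b)=7.25259; u=(3.39270+21.049)/7.25259=3.37007, w=(3.39270−21.049)/7.25259=-2.43448
k=3: b·v=26.3×1.471=38.68730; √(2b)=7.25259; u=(38.68730+(-34.032))/7.25259=0.64188, w=(38.68730−(-34.032))/7.25259=10.02667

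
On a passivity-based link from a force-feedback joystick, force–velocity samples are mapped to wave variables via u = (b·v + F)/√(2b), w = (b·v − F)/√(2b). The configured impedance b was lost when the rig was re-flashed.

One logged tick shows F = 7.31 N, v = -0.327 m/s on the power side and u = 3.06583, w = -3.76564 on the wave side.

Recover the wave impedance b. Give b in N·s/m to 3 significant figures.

b = 2.29 N·s/m

u + w = -0.6998;  u + w = √(2b)·v, so √(2b) = -0.6998/(-0.327) = 2.1401.
b = (√(2b))²/2 = 4.5800/2 = 2.2900.
(Check via u − w = 2F/√(2b): u − w = 6.8315, 2F/√(2b) = 6.8315.)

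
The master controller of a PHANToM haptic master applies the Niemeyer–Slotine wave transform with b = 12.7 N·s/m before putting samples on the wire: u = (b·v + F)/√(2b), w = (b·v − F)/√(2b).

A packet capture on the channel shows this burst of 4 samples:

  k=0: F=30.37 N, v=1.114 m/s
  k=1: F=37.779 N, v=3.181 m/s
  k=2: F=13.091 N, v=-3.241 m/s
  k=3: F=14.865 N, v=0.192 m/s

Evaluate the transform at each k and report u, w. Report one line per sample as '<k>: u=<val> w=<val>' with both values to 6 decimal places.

k=0: b·v=12.7×1.114=14.147800; √(2b)=5.039841; u=(14.147800+30.37)/5.039841=8.833175, w=(14.147800−30.37)/5.039841=-3.218792
k=1: b·v=12.7×3.181=40.398700; √(2b)=5.039841; u=(40.398700+37.779)/5.039841=15.511937, w=(40.398700−37.779)/5.039841=0.519798
k=2: b·v=12.7×(-3.241)=-41.160700; √(2b)=5.039841; u=(-41.160700+13.091)/5.039841=-5.569560, w=(-41.160700−13.091)/5.039841=-10.764565
k=3: b·v=12.7×0.192=2.438400; √(2b)=5.039841; u=(2.438400+14.865)/5.039841=3.433322, w=(2.438400−14.865)/5.039841=-2.465673

0: u=8.833175 w=-3.218792
1: u=15.511937 w=0.519798
2: u=-5.569560 w=-10.764565
3: u=3.433322 w=-2.465673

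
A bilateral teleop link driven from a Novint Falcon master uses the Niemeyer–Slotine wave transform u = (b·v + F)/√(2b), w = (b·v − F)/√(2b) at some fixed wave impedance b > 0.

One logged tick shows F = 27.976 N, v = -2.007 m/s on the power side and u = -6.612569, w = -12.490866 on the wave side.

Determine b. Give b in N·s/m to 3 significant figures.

u + w = -19.103435;  u + w = √(2b)·v, so √(2b) = -19.103435/(-2.007) = 9.518403.
b = (√(2b))²/2 = 90.599997/2 = 45.299999.
(Check via u − w = 2F/√(2b): u − w = 5.878297, 2F/√(2b) = 5.878297.)

b = 45.3 N·s/m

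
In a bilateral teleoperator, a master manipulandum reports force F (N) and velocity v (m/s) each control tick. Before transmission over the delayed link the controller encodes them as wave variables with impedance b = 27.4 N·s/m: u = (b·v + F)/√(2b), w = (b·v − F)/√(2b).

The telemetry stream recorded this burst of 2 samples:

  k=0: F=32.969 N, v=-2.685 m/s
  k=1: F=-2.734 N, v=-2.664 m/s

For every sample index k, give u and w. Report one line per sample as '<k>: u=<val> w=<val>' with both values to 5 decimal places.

0: u=-5.48448 w=-14.39177
1: u=-10.22972 w=-9.49107

k=0: b·v=27.4×(-2.685)=-73.56900; √(2b)=7.40270; u=(-73.56900+32.969)/7.40270=-5.48448, w=(-73.56900−32.969)/7.40270=-14.39177
k=1: b·v=27.4×(-2.664)=-72.99360; √(2b)=7.40270; u=(-72.99360+(-2.734))/7.40270=-10.22972, w=(-72.99360−(-2.734))/7.40270=-9.49107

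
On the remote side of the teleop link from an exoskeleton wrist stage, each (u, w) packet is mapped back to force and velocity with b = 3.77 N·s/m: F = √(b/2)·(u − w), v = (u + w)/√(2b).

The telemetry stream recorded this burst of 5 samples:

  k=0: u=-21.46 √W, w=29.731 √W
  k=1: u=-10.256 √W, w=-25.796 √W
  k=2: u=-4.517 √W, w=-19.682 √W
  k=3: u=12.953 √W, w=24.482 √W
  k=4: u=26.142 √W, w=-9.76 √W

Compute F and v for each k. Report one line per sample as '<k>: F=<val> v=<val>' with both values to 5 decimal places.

k=0: u−w=-51.19100, u+w=8.27100; √(b/2)=1.37295, √(2b)=2.74591; F=1.37295×(-51.191)=-70.28284, v=8.27100/2.74591=3.01212
k=1: u−w=15.54000, u+w=-36.05200; √(b/2)=1.37295, √(2b)=2.74591; F=1.37295×15.54=21.33569, v=-36.05200/2.74591=-13.12936
k=2: u−w=15.16500, u+w=-24.19900; √(b/2)=1.37295, √(2b)=2.74591; F=1.37295×15.165=20.82083, v=-24.19900/2.74591=-8.81276
k=3: u−w=-11.52900, u+w=37.43500; √(b/2)=1.37295, √(2b)=2.74591; F=1.37295×(-11.529)=-15.82878, v=37.43500/2.74591=13.63302
k=4: u−w=35.90200, u+w=16.38200; √(b/2)=1.37295, √(2b)=2.74591; F=1.37295×35.902=49.29176, v=16.38200/2.74591=5.96597

0: F=-70.28284 v=3.01212
1: F=21.33569 v=-13.12936
2: F=20.82083 v=-8.81276
3: F=-15.82878 v=13.63302
4: F=49.29176 v=5.96597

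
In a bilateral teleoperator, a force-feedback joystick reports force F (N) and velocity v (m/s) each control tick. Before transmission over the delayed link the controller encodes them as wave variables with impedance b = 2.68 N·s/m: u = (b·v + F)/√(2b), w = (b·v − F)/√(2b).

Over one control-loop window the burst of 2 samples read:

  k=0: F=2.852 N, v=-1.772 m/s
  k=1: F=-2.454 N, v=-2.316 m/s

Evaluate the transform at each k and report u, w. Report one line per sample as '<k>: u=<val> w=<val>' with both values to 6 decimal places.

0: u=-0.819362 w=-3.283115
1: u=-3.740930 w=-1.620997

k=0: b·v=2.68×(-1.772)=-4.748960; √(2b)=2.315167; u=(-4.748960+2.852)/2.315167=-0.819362, w=(-4.748960−2.852)/2.315167=-3.283115
k=1: b·v=2.68×(-2.316)=-6.206880; √(2b)=2.315167; u=(-6.206880+(-2.454))/2.315167=-3.740930, w=(-6.206880−(-2.454))/2.315167=-1.620997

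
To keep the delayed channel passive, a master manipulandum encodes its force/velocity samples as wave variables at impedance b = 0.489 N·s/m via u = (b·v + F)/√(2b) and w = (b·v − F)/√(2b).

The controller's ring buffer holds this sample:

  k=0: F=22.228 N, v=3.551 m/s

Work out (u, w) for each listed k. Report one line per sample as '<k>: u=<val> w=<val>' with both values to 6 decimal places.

k=0: b·v=0.489×3.551=1.736439; √(2b)=0.988939; u=(1.736439+22.228)/0.988939=24.232479, w=(1.736439−22.228)/0.988939=-20.720757

0: u=24.232479 w=-20.720757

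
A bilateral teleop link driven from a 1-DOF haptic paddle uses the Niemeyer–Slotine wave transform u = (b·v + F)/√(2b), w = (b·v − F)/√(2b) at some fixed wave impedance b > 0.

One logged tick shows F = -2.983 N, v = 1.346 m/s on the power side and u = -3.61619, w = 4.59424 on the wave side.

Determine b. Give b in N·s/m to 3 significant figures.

b = 0.264 N·s/m

u + w = 0.97805;  u + w = √(2b)·v, so √(2b) = 0.97805/1.346 = 0.72663.
b = (√(2b))²/2 = 0.52800/2 = 0.26400.
(Check via u − w = 2F/√(2b): u − w = -8.21043, 2F/√(2b) = -8.21046.)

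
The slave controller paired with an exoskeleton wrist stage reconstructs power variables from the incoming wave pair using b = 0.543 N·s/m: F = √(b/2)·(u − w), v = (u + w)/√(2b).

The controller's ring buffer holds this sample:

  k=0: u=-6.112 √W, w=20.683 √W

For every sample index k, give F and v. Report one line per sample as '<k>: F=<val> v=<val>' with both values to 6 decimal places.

0: F=-13.961712 v=13.982166

k=0: u−w=-26.795000, u+w=14.571000; √(b/2)=0.521057, √(2b)=1.042113; F=0.521057×(-26.795)=-13.961712, v=14.571000/1.042113=13.982166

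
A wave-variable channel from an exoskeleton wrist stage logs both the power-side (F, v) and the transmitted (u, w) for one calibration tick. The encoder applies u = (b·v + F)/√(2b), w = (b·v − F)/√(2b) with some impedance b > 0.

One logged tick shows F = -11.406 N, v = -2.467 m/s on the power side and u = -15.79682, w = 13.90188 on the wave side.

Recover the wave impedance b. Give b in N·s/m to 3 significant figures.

b = 0.295 N·s/m

u + w = -1.8949;  u + w = √(2b)·v, so √(2b) = -1.8949/(-2.467) = 0.7681.
b = (√(2b))²/2 = 0.5900/2 = 0.2950.
(Check via u − w = 2F/√(2b): u − w = -29.6987, 2F/√(2b) = -29.6987.)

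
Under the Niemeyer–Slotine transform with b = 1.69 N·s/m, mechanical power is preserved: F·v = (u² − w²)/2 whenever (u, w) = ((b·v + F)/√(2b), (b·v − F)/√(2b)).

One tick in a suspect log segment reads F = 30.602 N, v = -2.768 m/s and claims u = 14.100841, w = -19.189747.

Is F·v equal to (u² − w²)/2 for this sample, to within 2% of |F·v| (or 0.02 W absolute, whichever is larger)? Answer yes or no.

F·v = 30.602×(-2.768) = -84.706336 W.
(u² − w²)/2 = (198.833717 − 368.246390)/2 = -84.706337 W.
|Δ| = 0.000001;  2% of max(1, |F·v|) = 1.694127.

yes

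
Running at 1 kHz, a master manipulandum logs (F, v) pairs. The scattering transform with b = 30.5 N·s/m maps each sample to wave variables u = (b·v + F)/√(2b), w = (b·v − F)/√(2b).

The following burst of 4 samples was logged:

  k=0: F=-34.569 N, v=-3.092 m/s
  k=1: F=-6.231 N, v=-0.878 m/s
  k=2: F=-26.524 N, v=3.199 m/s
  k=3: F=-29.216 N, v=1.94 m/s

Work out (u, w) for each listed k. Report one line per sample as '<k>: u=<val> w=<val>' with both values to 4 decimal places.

k=0: b·v=30.5×(-3.092)=-94.3060; √(2b)=7.8102; u=(-94.3060+(-34.569))/7.8102=-16.5008, w=(-94.3060−(-34.569))/7.8102=-7.6485
k=1: b·v=30.5×(-0.878)=-26.7790; √(2b)=7.8102; u=(-26.7790+(-6.231))/7.8102=-4.2265, w=(-26.7790−(-6.231))/7.8102=-2.6309
k=2: b·v=30.5×3.199=97.5695; √(2b)=7.8102; u=(97.5695+(-26.524))/7.8102=9.0964, w=(97.5695−(-26.524))/7.8102=15.8885
k=3: b·v=30.5×1.94=59.1700; √(2b)=7.8102; u=(59.1700+(-29.216))/7.8102=3.8352, w=(59.1700−(-29.216))/7.8102=11.3167

0: u=-16.5008 w=-7.6485
1: u=-4.2265 w=-2.6309
2: u=9.0964 w=15.8885
3: u=3.8352 w=11.3167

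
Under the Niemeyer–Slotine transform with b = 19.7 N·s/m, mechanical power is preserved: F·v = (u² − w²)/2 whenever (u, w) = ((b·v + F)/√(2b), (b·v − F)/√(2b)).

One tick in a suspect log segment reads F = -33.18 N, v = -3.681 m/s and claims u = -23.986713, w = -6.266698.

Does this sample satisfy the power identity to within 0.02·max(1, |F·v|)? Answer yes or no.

no

F·v = (-33.18)×(-3.681) = 122.135580 W.
(u² − w²)/2 = (575.362401 − 39.271504)/2 = 268.045448 W.
|Δ| = 145.909868;  2% of max(1, |F·v|) = 2.442712.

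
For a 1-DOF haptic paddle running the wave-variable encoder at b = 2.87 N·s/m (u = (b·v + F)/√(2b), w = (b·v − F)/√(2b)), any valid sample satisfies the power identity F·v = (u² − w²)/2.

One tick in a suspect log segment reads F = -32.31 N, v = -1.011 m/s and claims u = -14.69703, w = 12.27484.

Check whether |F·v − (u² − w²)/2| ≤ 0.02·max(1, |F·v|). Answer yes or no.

yes

F·v = (-32.31)×(-1.011) = 32.6654 W.
(u² − w²)/2 = (216.0027 − 150.6717)/2 = 32.6655 W.
|Δ| = 0.0001;  2% of max(1, |F·v|) = 0.6533.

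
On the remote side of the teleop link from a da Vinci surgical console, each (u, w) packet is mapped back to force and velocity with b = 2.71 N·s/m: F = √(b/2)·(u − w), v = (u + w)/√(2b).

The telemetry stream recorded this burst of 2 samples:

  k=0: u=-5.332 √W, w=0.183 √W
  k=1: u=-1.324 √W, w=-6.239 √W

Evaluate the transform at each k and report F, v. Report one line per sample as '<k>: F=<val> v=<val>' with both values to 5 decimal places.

0: F=-6.41971 v=-2.21168
1: F=5.72128 v=-3.24859

k=0: u−w=-5.51500, u+w=-5.14900; √(b/2)=1.16404, √(2b)=2.32809; F=1.16404×(-5.515)=-6.41971, v=-5.14900/2.32809=-2.21168
k=1: u−w=4.91500, u+w=-7.56300; √(b/2)=1.16404, √(2b)=2.32809; F=1.16404×4.915=5.72128, v=-7.56300/2.32809=-3.24859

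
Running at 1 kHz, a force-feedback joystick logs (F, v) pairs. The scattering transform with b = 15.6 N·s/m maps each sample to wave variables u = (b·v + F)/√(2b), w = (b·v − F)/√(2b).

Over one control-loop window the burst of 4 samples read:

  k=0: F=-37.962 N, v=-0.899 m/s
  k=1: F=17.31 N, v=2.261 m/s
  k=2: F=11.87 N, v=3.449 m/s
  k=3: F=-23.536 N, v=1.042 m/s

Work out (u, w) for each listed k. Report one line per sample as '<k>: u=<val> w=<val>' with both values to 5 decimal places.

k=0: b·v=15.6×(-0.899)=-14.02440; √(2b)=5.58570; u=(-14.02440+(-37.962))/5.58570=-9.30706, w=(-14.02440−(-37.962))/5.58570=4.28552
k=1: b·v=15.6×2.261=35.27160; √(2b)=5.58570; u=(35.27160+17.31)/5.58570=9.41362, w=(35.27160−17.31)/5.58570=3.21564
k=2: b·v=15.6×3.449=53.80440; √(2b)=5.58570; u=(53.80440+11.87)/5.58570=11.75760, w=(53.80440−11.87)/5.58570=7.50746
k=3: b·v=15.6×1.042=16.25520; √(2b)=5.58570; u=(16.25520+(-23.536))/5.58570=-1.30347, w=(16.25520−(-23.536))/5.58570=7.12377

0: u=-9.30706 w=4.28552
1: u=9.41362 w=3.21564
2: u=11.75760 w=7.50746
3: u=-1.30347 w=7.12377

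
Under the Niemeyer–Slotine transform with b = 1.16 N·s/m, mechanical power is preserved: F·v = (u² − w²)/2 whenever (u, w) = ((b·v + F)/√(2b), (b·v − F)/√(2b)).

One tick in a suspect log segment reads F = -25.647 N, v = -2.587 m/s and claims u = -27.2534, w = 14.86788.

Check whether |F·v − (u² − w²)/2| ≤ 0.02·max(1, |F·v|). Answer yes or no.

F·v = (-25.647)×(-2.587) = 66.34879 W.
(u² − w²)/2 = (742.74781 − 221.05386)/2 = 260.84698 W.
|Δ| = 194.49819;  2% of max(1, |F·v|) = 1.32698.

no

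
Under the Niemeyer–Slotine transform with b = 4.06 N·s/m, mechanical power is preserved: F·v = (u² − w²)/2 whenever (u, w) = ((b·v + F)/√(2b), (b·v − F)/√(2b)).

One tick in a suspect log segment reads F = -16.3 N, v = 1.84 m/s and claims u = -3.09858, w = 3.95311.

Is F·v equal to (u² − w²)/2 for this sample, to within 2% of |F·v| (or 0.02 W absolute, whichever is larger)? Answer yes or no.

no

F·v = (-16.3)×1.84 = -29.9920 W.
(u² − w²)/2 = (9.6012 − 15.6271)/2 = -3.0129 W.
|Δ| = 26.9791;  2% of max(1, |F·v|) = 0.5998.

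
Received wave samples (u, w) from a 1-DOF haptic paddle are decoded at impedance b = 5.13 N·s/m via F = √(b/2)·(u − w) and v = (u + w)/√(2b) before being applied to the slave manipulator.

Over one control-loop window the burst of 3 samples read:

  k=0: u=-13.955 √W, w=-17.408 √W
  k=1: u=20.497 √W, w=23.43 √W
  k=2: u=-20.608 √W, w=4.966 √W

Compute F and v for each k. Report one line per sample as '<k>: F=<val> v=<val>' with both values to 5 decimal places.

k=0: u−w=3.45300, u+w=-31.36300; √(b/2)=1.60156, √(2b)=3.20312; F=1.60156×3.453=5.53019, v=-31.36300/3.20312=-9.79138
k=1: u−w=-2.93300, u+w=43.92700; √(b/2)=1.60156, √(2b)=3.20312; F=1.60156×(-2.933)=-4.69738, v=43.92700/3.20312=13.71380
k=2: u−w=-25.57400, u+w=-15.64200; √(b/2)=1.60156, √(2b)=3.20312; F=1.60156×(-25.574)=-40.95834, v=-15.64200/3.20312=-4.88336

0: F=5.53019 v=-9.79138
1: F=-4.69738 v=13.71380
2: F=-40.95834 v=-4.88336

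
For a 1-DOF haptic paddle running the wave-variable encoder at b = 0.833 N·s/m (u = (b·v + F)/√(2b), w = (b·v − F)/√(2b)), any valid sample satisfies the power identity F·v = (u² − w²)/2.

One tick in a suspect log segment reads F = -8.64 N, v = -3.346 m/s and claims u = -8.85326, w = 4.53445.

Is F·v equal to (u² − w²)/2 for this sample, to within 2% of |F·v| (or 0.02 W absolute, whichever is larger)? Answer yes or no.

F·v = (-8.64)×(-3.346) = 28.9094 W.
(u² − w²)/2 = (78.3802 − 20.5612)/2 = 28.9095 W.
|Δ| = 0.0000;  2% of max(1, |F·v|) = 0.5782.

yes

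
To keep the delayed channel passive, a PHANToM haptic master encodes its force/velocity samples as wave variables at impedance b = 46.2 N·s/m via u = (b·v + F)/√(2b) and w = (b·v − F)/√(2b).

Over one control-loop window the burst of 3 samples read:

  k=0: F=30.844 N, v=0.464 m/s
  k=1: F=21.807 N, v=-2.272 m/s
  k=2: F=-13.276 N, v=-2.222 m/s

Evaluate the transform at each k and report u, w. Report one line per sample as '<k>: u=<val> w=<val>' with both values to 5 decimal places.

0: u=5.43884 w=-0.97864
1: u=-8.65118 w=-13.18840
2: u=-12.06060 w=-9.29836

k=0: b·v=46.2×0.464=21.43680; √(2b)=9.61249; u=(21.43680+30.844)/9.61249=5.43884, w=(21.43680−30.844)/9.61249=-0.97864
k=1: b·v=46.2×(-2.272)=-104.96640; √(2b)=9.61249; u=(-104.96640+21.807)/9.61249=-8.65118, w=(-104.96640−21.807)/9.61249=-13.18840
k=2: b·v=46.2×(-2.222)=-102.65640; √(2b)=9.61249; u=(-102.65640+(-13.276))/9.61249=-12.06060, w=(-102.65640−(-13.276))/9.61249=-9.29836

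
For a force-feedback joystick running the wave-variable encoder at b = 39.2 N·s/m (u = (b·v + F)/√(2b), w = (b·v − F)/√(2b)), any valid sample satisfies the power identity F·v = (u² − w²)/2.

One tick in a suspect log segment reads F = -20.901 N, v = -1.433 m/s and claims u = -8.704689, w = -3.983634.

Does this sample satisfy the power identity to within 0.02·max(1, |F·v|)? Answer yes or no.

F·v = (-20.901)×(-1.433) = 29.951133 W.
(u² − w²)/2 = (75.771611 − 15.869340)/2 = 29.951135 W.
|Δ| = 0.000002;  2% of max(1, |F·v|) = 0.599023.

yes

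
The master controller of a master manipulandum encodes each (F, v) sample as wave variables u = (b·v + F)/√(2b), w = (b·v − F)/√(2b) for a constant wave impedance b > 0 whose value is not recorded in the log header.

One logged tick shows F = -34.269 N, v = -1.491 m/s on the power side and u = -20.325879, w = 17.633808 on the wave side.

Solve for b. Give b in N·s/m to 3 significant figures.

b = 1.63 N·s/m

u + w = -2.692071;  u + w = √(2b)·v, so √(2b) = -2.692071/(-1.491) = 1.805547.
b = (√(2b))²/2 = 3.260001/2 = 1.630000.
(Check via u − w = 2F/√(2b): u − w = -37.959687, 2F/√(2b) = -37.959682.)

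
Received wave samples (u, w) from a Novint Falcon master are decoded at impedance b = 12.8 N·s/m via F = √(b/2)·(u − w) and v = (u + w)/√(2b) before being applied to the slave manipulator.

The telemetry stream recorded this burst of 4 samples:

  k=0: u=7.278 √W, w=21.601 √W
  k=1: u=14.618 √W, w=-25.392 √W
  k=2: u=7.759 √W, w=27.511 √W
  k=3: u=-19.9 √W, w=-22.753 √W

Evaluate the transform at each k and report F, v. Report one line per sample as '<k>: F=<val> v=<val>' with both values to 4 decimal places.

k=0: u−w=-14.3230, u+w=28.8790; √(b/2)=2.5298, √(2b)=5.0596; F=2.5298×(-14.323)=-36.2346, v=28.8790/5.0596=5.7077
k=1: u−w=40.0100, u+w=-10.7740; √(b/2)=2.5298, √(2b)=5.0596; F=2.5298×40.01=101.2182, v=-10.7740/5.0596=-2.1294
k=2: u−w=-19.7520, u+w=35.2700; √(b/2)=2.5298, √(2b)=5.0596; F=2.5298×(-19.752)=-49.9690, v=35.2700/5.0596=6.9708
k=3: u−w=2.8530, u+w=-42.6530; √(b/2)=2.5298, √(2b)=5.0596; F=2.5298×2.853=7.2176, v=-42.6530/5.0596=-8.4300

0: F=-36.2346 v=5.7077
1: F=101.2182 v=-2.1294
2: F=-49.9690 v=6.9708
3: F=7.2176 v=-8.4300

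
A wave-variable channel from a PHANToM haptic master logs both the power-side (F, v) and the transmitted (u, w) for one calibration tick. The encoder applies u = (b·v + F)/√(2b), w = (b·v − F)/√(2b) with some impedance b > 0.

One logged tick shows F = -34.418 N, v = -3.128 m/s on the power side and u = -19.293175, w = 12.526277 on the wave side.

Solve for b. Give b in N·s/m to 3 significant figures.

u + w = -6.766898;  u + w = √(2b)·v, so √(2b) = -6.766898/(-3.128) = 2.163331.
b = (√(2b))²/2 = 4.679999/2 = 2.340000.
(Check via u − w = 2F/√(2b): u − w = -31.819452, 2F/√(2b) = -31.819455.)

b = 2.34 N·s/m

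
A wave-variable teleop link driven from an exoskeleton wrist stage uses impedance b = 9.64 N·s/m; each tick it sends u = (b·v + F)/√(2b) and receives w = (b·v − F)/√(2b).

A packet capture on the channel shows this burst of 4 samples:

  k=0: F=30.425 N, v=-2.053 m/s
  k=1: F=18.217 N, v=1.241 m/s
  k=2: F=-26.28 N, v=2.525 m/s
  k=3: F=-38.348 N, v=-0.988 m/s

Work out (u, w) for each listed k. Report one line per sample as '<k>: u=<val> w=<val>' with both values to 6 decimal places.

k=0: b·v=9.64×(-2.053)=-19.790920; √(2b)=4.390900; u=(-19.790920+30.425)/4.390900=2.421845, w=(-19.790920−30.425)/4.390900=-11.436362
k=1: b·v=9.64×1.241=11.963240; √(2b)=4.390900; u=(11.963240+18.217)/4.390900=6.873361, w=(11.963240−18.217)/4.390900=-1.424255
k=2: b·v=9.64×2.525=24.341000; √(2b)=4.390900; u=(24.341000+(-26.28))/4.390900=-0.441595, w=(24.341000−(-26.28))/4.390900=11.528617
k=3: b·v=9.64×(-0.988)=-9.524320; √(2b)=4.390900; u=(-9.524320+(-38.348))/4.390900=-10.902622, w=(-9.524320−(-38.348))/4.390900=6.564413

0: u=2.421845 w=-11.436362
1: u=6.873361 w=-1.424255
2: u=-0.441595 w=11.528617
3: u=-10.902622 w=6.564413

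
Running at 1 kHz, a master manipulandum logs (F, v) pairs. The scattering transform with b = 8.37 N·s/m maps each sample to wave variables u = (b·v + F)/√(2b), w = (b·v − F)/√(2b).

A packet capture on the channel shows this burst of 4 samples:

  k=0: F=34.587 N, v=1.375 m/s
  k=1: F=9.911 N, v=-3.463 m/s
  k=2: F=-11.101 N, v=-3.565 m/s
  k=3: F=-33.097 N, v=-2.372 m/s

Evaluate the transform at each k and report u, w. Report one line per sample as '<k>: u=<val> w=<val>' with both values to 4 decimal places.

0: u=11.2663 w=-5.6406
1: u=-4.6620 w=-9.5067
2: u=-10.0062 w=-4.5798
3: u=-12.9418 w=3.2368

k=0: b·v=8.37×1.375=11.5087; √(2b)=4.0915; u=(11.5087+34.587)/4.0915=11.2663, w=(11.5087−34.587)/4.0915=-5.6406
k=1: b·v=8.37×(-3.463)=-28.9853; √(2b)=4.0915; u=(-28.9853+9.911)/4.0915=-4.6620, w=(-28.9853−9.911)/4.0915=-9.5067
k=2: b·v=8.37×(-3.565)=-29.8390; √(2b)=4.0915; u=(-29.8390+(-11.101))/4.0915=-10.0062, w=(-29.8390−(-11.101))/4.0915=-4.5798
k=3: b·v=8.37×(-2.372)=-19.8536; √(2b)=4.0915; u=(-19.8536+(-33.097))/4.0915=-12.9418, w=(-19.8536−(-33.097))/4.0915=3.2368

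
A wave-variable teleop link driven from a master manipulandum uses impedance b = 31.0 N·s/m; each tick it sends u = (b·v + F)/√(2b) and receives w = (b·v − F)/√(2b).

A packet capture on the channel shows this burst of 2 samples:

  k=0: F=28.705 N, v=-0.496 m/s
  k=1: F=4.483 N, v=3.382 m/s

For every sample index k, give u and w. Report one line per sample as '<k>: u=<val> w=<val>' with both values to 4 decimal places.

0: u=1.6928 w=-5.5983
1: u=13.8843 w=12.7456

k=0: b·v=31.0×(-0.496)=-15.3760; √(2b)=7.8740; u=(-15.3760+28.705)/7.8740=1.6928, w=(-15.3760−28.705)/7.8740=-5.5983
k=1: b·v=31.0×3.382=104.8420; √(2b)=7.8740; u=(104.8420+4.483)/7.8740=13.8843, w=(104.8420−4.483)/7.8740=12.7456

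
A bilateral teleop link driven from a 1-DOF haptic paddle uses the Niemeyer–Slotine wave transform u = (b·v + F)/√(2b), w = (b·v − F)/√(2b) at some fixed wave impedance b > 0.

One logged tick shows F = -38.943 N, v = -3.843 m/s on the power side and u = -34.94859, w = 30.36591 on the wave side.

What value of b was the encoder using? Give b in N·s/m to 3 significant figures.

b = 0.711 N·s/m

u + w = -4.58268;  u + w = √(2b)·v, so √(2b) = -4.58268/(-3.843) = 1.19247.
b = (√(2b))²/2 = 1.42200/2 = 0.71100.
(Check via u − w = 2F/√(2b): u − w = -65.31450, 2F/√(2b) = -65.31460.)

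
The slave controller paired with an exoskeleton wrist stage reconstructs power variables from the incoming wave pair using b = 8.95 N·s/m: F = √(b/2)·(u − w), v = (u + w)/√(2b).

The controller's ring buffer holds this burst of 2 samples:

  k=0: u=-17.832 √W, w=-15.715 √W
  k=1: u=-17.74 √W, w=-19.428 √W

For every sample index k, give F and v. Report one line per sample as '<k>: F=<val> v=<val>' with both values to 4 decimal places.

k=0: u−w=-2.1170, u+w=-33.5470; √(b/2)=2.1154, √(2b)=4.2308; F=2.1154×(-2.117)=-4.4783, v=-33.5470/4.2308=-7.9292
k=1: u−w=1.6880, u+w=-37.1680; √(b/2)=2.1154, √(2b)=4.2308; F=2.1154×1.688=3.5708, v=-37.1680/4.2308=-8.7850

0: F=-4.4783 v=-7.9292
1: F=3.5708 v=-8.7850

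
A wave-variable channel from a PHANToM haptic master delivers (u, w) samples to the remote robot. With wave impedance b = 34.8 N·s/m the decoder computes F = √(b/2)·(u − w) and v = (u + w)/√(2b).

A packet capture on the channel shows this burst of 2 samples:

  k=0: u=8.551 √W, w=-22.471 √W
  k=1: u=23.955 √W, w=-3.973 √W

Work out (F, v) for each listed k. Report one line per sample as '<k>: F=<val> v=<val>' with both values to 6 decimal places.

k=0: u−w=31.022000, u+w=-13.920000; √(b/2)=4.171331, √(2b)=8.342661; F=4.171331×31.022=129.403022, v=-13.920000/8.342661=-1.668532
k=1: u−w=27.928000, u+w=19.982000; √(b/2)=4.171331, √(2b)=8.342661; F=4.171331×27.928=116.496924, v=19.982000/8.342661=2.395159

0: F=129.403022 v=-1.668532
1: F=116.496924 v=2.395159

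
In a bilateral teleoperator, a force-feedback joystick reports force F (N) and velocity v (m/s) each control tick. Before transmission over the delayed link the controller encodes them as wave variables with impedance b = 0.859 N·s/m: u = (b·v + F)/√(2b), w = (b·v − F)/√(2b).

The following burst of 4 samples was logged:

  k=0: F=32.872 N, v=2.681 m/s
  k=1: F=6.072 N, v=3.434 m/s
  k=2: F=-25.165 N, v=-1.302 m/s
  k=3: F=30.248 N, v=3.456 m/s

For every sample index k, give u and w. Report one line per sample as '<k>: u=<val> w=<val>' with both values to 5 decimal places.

0: u=26.83628 w=-23.32222
1: u=6.88307 w=-2.38204
2: u=-20.05258 w=18.34602
3: u=25.34224 w=-20.81237

k=0: b·v=0.859×2.681=2.30298; √(2b)=1.31072; u=(2.30298+32.872)/1.31072=26.83628, w=(2.30298−32.872)/1.31072=-23.32222
k=1: b·v=0.859×3.434=2.94981; √(2b)=1.31072; u=(2.94981+6.072)/1.31072=6.88307, w=(2.94981−6.072)/1.31072=-2.38204
k=2: b·v=0.859×(-1.302)=-1.11842; √(2b)=1.31072; u=(-1.11842+(-25.165))/1.31072=-20.05258, w=(-1.11842−(-25.165))/1.31072=18.34602
k=3: b·v=0.859×3.456=2.96870; √(2b)=1.31072; u=(2.96870+30.248)/1.31072=25.34224, w=(2.96870−30.248)/1.31072=-20.81237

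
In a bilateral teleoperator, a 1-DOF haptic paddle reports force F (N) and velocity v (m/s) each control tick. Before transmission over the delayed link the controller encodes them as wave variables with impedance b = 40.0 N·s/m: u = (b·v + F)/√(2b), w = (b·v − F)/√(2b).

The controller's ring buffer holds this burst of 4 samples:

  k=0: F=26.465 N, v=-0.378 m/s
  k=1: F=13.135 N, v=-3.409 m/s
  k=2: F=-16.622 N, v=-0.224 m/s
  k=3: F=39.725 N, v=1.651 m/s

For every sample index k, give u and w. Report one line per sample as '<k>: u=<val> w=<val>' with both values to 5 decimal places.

k=0: b·v=40.0×(-0.378)=-15.12000; √(2b)=8.94427; u=(-15.12000+26.465)/8.94427=1.26841, w=(-15.12000−26.465)/8.94427=-4.64934
k=1: b·v=40.0×(-3.409)=-136.36000; √(2b)=8.94427; u=(-136.36000+13.135)/8.94427=-13.77697, w=(-136.36000−13.135)/8.94427=-16.71405
k=2: b·v=40.0×(-0.224)=-8.96000; √(2b)=8.94427; u=(-8.96000+(-16.622))/8.94427=-2.86015, w=(-8.96000−(-16.622))/8.94427=0.85664
k=3: b·v=40.0×1.651=66.04000; √(2b)=8.94427; u=(66.04000+39.725)/8.94427=11.82489, w=(66.04000−39.725)/8.94427=2.94211

0: u=1.26841 w=-4.64934
1: u=-13.77697 w=-16.71405
2: u=-2.86015 w=0.85664
3: u=11.82489 w=2.94211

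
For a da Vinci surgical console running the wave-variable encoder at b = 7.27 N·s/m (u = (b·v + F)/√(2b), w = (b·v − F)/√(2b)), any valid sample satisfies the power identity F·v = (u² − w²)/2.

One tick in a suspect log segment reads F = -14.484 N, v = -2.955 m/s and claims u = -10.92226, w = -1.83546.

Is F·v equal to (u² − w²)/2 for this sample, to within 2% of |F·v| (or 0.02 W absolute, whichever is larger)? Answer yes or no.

no

F·v = (-14.484)×(-2.955) = 42.8002 W.
(u² − w²)/2 = (119.2958 − 3.3689)/2 = 57.9634 W.
|Δ| = 15.1632;  2% of max(1, |F·v|) = 0.8560.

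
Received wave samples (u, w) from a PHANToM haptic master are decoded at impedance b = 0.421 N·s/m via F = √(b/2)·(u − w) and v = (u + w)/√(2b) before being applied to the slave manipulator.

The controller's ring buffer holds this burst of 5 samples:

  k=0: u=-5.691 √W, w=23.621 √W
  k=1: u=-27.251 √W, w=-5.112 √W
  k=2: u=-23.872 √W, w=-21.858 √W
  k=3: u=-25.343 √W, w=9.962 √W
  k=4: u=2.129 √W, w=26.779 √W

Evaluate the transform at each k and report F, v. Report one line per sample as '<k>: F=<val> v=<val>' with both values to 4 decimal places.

0: F=-13.4484 v=19.5400
1: F=-10.1574 v=-35.2690
2: F=-0.9240 v=-49.8362
3: F=-16.1980 v=-16.7621
4: F=-11.3095 v=31.5037

k=0: u−w=-29.3120, u+w=17.9300; √(b/2)=0.4588, √(2b)=0.9176; F=0.4588×(-29.312)=-13.4484, v=17.9300/0.9176=19.5400
k=1: u−w=-22.1390, u+w=-32.3630; √(b/2)=0.4588, √(2b)=0.9176; F=0.4588×(-22.139)=-10.1574, v=-32.3630/0.9176=-35.2690
k=2: u−w=-2.0140, u+w=-45.7300; √(b/2)=0.4588, √(2b)=0.9176; F=0.4588×(-2.014)=-0.9240, v=-45.7300/0.9176=-49.8362
k=3: u−w=-35.3050, u+w=-15.3810; √(b/2)=0.4588, √(2b)=0.9176; F=0.4588×(-35.305)=-16.1980, v=-15.3810/0.9176=-16.7621
k=4: u−w=-24.6500, u+w=28.9080; √(b/2)=0.4588, √(2b)=0.9176; F=0.4588×(-24.65)=-11.3095, v=28.9080/0.9176=31.5037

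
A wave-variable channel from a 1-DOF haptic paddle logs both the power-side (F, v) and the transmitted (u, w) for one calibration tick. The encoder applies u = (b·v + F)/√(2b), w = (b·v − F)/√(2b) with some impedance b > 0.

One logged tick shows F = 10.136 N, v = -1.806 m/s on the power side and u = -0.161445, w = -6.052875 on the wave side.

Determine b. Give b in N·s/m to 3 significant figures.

u + w = -6.214320;  u + w = √(2b)·v, so √(2b) = -6.214320/(-1.806) = 3.440930.
b = (√(2b))²/2 = 11.840001/2 = 5.920000.
(Check via u − w = 2F/√(2b): u − w = 5.891430, 2F/√(2b) = 5.891430.)

b = 5.92 N·s/m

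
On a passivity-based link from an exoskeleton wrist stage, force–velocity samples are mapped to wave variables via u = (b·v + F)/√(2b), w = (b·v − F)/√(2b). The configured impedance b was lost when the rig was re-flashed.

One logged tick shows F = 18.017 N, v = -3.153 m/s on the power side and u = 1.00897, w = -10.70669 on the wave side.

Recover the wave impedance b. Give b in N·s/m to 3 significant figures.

u + w = -9.69772;  u + w = √(2b)·v, so √(2b) = -9.69772/(-3.153) = 3.07571.
b = (√(2b))²/2 = 9.46000/2 = 4.73000.
(Check via u − w = 2F/√(2b): u − w = 11.71566, 2F/√(2b) = 11.71566.)

b = 4.73 N·s/m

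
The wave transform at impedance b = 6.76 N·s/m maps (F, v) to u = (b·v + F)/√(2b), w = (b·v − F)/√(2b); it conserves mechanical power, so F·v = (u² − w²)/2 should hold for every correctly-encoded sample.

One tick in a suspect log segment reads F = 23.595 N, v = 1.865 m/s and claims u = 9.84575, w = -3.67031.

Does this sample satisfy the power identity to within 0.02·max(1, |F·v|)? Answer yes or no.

no

F·v = 23.595×1.865 = 44.0047 W.
(u² − w²)/2 = (96.9388 − 13.4712)/2 = 41.7338 W.
|Δ| = 2.2709;  2% of max(1, |F·v|) = 0.8801.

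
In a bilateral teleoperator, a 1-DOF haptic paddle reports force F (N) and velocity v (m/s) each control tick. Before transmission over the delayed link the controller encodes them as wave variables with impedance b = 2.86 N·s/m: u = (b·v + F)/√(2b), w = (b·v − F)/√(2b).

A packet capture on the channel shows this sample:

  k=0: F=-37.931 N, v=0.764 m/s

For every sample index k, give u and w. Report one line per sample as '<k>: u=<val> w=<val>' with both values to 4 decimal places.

0: u=-14.9461 w=16.7734

k=0: b·v=2.86×0.764=2.1850; √(2b)=2.3917; u=(2.1850+(-37.931))/2.3917=-14.9461, w=(2.1850−(-37.931))/2.3917=16.7734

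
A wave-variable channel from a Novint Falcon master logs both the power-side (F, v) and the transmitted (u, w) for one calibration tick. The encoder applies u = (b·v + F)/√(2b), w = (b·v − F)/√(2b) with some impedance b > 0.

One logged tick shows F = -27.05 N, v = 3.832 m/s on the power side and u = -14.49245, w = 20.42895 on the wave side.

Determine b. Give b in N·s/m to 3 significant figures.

u + w = 5.93650;  u + w = √(2b)·v, so √(2b) = 5.93650/3.832 = 1.54919.
b = (√(2b))²/2 = 2.39999/2 = 1.20000.
(Check via u − w = 2F/√(2b): u − w = -34.92140, 2F/√(2b) = -34.92145.)

b = 1.2 N·s/m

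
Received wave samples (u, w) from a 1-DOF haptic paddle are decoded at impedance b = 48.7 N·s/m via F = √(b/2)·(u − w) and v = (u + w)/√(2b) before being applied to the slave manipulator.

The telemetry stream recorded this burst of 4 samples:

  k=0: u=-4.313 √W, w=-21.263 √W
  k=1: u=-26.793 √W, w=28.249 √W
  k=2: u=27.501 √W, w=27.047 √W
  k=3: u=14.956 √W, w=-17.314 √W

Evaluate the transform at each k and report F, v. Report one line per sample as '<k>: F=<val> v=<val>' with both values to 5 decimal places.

k=0: u−w=16.95000, u+w=-25.57600; √(b/2)=4.93457, √(2b)=9.86914; F=4.93457×16.95=83.64099, v=-25.57600/9.86914=-2.59151
k=1: u−w=-55.04200, u+w=1.45600; √(b/2)=4.93457, √(2b)=9.86914; F=4.93457×(-55.042)=-271.60871, v=1.45600/9.86914=0.14753
k=2: u−w=0.45400, u+w=54.54800; √(b/2)=4.93457, √(2b)=9.86914; F=4.93457×0.454=2.24030, v=54.54800/9.86914=5.52713
k=3: u−w=32.27000, u+w=-2.35800; √(b/2)=4.93457, √(2b)=9.86914; F=4.93457×32.27=159.23864, v=-2.35800/9.86914=-0.23893

0: F=83.64099 v=-2.59151
1: F=-271.60871 v=0.14753
2: F=2.24030 v=5.52713
3: F=159.23864 v=-0.23893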